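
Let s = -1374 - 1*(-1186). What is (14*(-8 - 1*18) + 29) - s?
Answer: -147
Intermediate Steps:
s = -188 (s = -1374 + 1186 = -188)
(14*(-8 - 1*18) + 29) - s = (14*(-8 - 1*18) + 29) - 1*(-188) = (14*(-8 - 18) + 29) + 188 = (14*(-26) + 29) + 188 = (-364 + 29) + 188 = -335 + 188 = -147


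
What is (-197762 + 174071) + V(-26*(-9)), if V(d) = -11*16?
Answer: -23867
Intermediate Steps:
V(d) = -176
(-197762 + 174071) + V(-26*(-9)) = (-197762 + 174071) - 176 = -23691 - 176 = -23867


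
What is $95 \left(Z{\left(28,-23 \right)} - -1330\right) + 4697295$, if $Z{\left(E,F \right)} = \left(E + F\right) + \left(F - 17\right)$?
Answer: $4820320$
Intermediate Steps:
$Z{\left(E,F \right)} = -17 + E + 2 F$ ($Z{\left(E,F \right)} = \left(E + F\right) + \left(F - 17\right) = \left(E + F\right) + \left(-17 + F\right) = -17 + E + 2 F$)
$95 \left(Z{\left(28,-23 \right)} - -1330\right) + 4697295 = 95 \left(\left(-17 + 28 + 2 \left(-23\right)\right) - -1330\right) + 4697295 = 95 \left(\left(-17 + 28 - 46\right) + 1330\right) + 4697295 = 95 \left(-35 + 1330\right) + 4697295 = 95 \cdot 1295 + 4697295 = 123025 + 4697295 = 4820320$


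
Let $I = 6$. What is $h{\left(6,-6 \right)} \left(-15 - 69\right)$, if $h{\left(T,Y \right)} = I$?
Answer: $-504$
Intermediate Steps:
$h{\left(T,Y \right)} = 6$
$h{\left(6,-6 \right)} \left(-15 - 69\right) = 6 \left(-15 - 69\right) = 6 \left(-84\right) = -504$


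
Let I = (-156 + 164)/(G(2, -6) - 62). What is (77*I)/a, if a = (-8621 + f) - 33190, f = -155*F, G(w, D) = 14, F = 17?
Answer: 77/266676 ≈ 0.00028874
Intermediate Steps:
I = -⅙ (I = (-156 + 164)/(14 - 62) = 8/(-48) = 8*(-1/48) = -⅙ ≈ -0.16667)
f = -2635 (f = -155*17 = -2635)
a = -44446 (a = (-8621 - 2635) - 33190 = -11256 - 33190 = -44446)
(77*I)/a = (77*(-⅙))/(-44446) = -77/6*(-1/44446) = 77/266676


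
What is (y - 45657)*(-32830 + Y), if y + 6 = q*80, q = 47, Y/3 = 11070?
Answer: -15923140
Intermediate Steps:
Y = 33210 (Y = 3*11070 = 33210)
y = 3754 (y = -6 + 47*80 = -6 + 3760 = 3754)
(y - 45657)*(-32830 + Y) = (3754 - 45657)*(-32830 + 33210) = -41903*380 = -15923140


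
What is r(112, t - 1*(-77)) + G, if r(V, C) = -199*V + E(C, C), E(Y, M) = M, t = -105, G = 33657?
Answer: 11341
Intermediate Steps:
r(V, C) = C - 199*V (r(V, C) = -199*V + C = C - 199*V)
r(112, t - 1*(-77)) + G = ((-105 - 1*(-77)) - 199*112) + 33657 = ((-105 + 77) - 22288) + 33657 = (-28 - 22288) + 33657 = -22316 + 33657 = 11341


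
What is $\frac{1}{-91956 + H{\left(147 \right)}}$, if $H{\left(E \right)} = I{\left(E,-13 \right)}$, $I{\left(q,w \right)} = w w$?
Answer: $- \frac{1}{91787} \approx -1.0895 \cdot 10^{-5}$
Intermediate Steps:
$I{\left(q,w \right)} = w^{2}$
$H{\left(E \right)} = 169$ ($H{\left(E \right)} = \left(-13\right)^{2} = 169$)
$\frac{1}{-91956 + H{\left(147 \right)}} = \frac{1}{-91956 + 169} = \frac{1}{-91787} = - \frac{1}{91787}$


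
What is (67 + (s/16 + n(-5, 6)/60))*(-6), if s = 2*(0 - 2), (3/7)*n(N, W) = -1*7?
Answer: -5983/15 ≈ -398.87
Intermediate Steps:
n(N, W) = -49/3 (n(N, W) = 7*(-1*7)/3 = (7/3)*(-7) = -49/3)
s = -4 (s = 2*(-2) = -4)
(67 + (s/16 + n(-5, 6)/60))*(-6) = (67 + (-4/16 - 49/3/60))*(-6) = (67 + (-4*1/16 - 49/3*1/60))*(-6) = (67 + (-1/4 - 49/180))*(-6) = (67 - 47/90)*(-6) = (5983/90)*(-6) = -5983/15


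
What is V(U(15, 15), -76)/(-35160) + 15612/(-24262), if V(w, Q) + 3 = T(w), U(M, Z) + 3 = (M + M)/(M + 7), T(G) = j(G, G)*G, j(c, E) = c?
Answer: -11069687017/17203213720 ≈ -0.64347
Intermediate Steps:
T(G) = G² (T(G) = G*G = G²)
U(M, Z) = -3 + 2*M/(7 + M) (U(M, Z) = -3 + (M + M)/(M + 7) = -3 + (2*M)/(7 + M) = -3 + 2*M/(7 + M))
V(w, Q) = -3 + w²
V(U(15, 15), -76)/(-35160) + 15612/(-24262) = (-3 + ((-21 - 1*15)/(7 + 15))²)/(-35160) + 15612/(-24262) = (-3 + ((-21 - 15)/22)²)*(-1/35160) + 15612*(-1/24262) = (-3 + ((1/22)*(-36))²)*(-1/35160) - 7806/12131 = (-3 + (-18/11)²)*(-1/35160) - 7806/12131 = (-3 + 324/121)*(-1/35160) - 7806/12131 = -39/121*(-1/35160) - 7806/12131 = 13/1418120 - 7806/12131 = -11069687017/17203213720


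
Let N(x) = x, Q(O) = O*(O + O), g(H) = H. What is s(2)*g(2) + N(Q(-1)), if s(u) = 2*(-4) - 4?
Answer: -22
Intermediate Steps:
s(u) = -12 (s(u) = -8 - 4 = -12)
Q(O) = 2*O² (Q(O) = O*(2*O) = 2*O²)
s(2)*g(2) + N(Q(-1)) = -12*2 + 2*(-1)² = -24 + 2*1 = -24 + 2 = -22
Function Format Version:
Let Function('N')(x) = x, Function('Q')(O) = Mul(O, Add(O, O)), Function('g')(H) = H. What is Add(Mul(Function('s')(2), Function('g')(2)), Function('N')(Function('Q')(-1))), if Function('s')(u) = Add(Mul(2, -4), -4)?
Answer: -22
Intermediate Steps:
Function('s')(u) = -12 (Function('s')(u) = Add(-8, -4) = -12)
Function('Q')(O) = Mul(2, Pow(O, 2)) (Function('Q')(O) = Mul(O, Mul(2, O)) = Mul(2, Pow(O, 2)))
Add(Mul(Function('s')(2), Function('g')(2)), Function('N')(Function('Q')(-1))) = Add(Mul(-12, 2), Mul(2, Pow(-1, 2))) = Add(-24, Mul(2, 1)) = Add(-24, 2) = -22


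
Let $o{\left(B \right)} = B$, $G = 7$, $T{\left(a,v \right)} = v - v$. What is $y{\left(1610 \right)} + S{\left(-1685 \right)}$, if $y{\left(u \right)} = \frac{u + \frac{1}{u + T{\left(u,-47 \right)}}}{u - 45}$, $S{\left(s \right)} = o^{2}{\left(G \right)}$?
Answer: $\frac{126054951}{2519650} \approx 50.029$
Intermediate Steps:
$T{\left(a,v \right)} = 0$
$S{\left(s \right)} = 49$ ($S{\left(s \right)} = 7^{2} = 49$)
$y{\left(u \right)} = \frac{u + \frac{1}{u}}{-45 + u}$ ($y{\left(u \right)} = \frac{u + \frac{1}{u + 0}}{u - 45} = \frac{u + \frac{1}{u}}{-45 + u}$)
$y{\left(1610 \right)} + S{\left(-1685 \right)} = \frac{1 + 1610^{2}}{1610 \left(-45 + 1610\right)} + 49 = \frac{1 + 2592100}{1610 \cdot 1565} + 49 = \frac{1}{1610} \cdot \frac{1}{1565} \cdot 2592101 + 49 = \frac{2592101}{2519650} + 49 = \frac{126054951}{2519650}$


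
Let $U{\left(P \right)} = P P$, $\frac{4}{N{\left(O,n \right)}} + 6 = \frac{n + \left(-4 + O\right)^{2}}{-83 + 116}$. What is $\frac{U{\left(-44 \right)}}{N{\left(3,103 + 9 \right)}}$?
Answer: $- \frac{3740}{3} \approx -1246.7$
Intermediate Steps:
$N{\left(O,n \right)} = \frac{4}{-6 + \frac{n}{33} + \frac{\left(-4 + O\right)^{2}}{33}}$ ($N{\left(O,n \right)} = \frac{4}{-6 + \frac{n + \left(-4 + O\right)^{2}}{-83 + 116}} = \frac{4}{-6 + \frac{n + \left(-4 + O\right)^{2}}{33}} = \frac{4}{-6 + \left(n + \left(-4 + O\right)^{2}\right) \frac{1}{33}} = \frac{4}{-6 + \left(\frac{n}{33} + \frac{\left(-4 + O\right)^{2}}{33}\right)} = \frac{4}{-6 + \frac{n}{33} + \frac{\left(-4 + O\right)^{2}}{33}}$)
$U{\left(P \right)} = P^{2}$
$\frac{U{\left(-44 \right)}}{N{\left(3,103 + 9 \right)}} = \frac{\left(-44\right)^{2}}{132 \frac{1}{-198 + \left(103 + 9\right) + \left(-4 + 3\right)^{2}}} = \frac{1936}{132 \frac{1}{-198 + 112 + \left(-1\right)^{2}}} = \frac{1936}{132 \frac{1}{-198 + 112 + 1}} = \frac{1936}{132 \frac{1}{-85}} = \frac{1936}{132 \left(- \frac{1}{85}\right)} = \frac{1936}{- \frac{132}{85}} = 1936 \left(- \frac{85}{132}\right) = - \frac{3740}{3}$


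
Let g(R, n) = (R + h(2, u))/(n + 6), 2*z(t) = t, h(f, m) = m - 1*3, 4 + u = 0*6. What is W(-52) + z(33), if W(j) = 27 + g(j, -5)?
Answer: -31/2 ≈ -15.500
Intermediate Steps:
u = -4 (u = -4 + 0*6 = -4 + 0 = -4)
h(f, m) = -3 + m (h(f, m) = m - 3 = -3 + m)
z(t) = t/2
g(R, n) = (-7 + R)/(6 + n) (g(R, n) = (R + (-3 - 4))/(n + 6) = (R - 7)/(6 + n) = (-7 + R)/(6 + n))
W(j) = 20 + j (W(j) = 27 + (-7 + j)/(6 - 5) = 27 + (-7 + j)/1 = 27 + 1*(-7 + j) = 27 + (-7 + j) = 20 + j)
W(-52) + z(33) = (20 - 52) + (1/2)*33 = -32 + 33/2 = -31/2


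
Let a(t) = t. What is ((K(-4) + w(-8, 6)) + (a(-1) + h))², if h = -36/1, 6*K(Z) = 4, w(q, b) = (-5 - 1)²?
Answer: ⅑ ≈ 0.11111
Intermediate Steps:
w(q, b) = 36 (w(q, b) = (-6)² = 36)
K(Z) = ⅔ (K(Z) = (⅙)*4 = ⅔)
h = -36 (h = -36*1 = -36)
((K(-4) + w(-8, 6)) + (a(-1) + h))² = ((⅔ + 36) + (-1 - 36))² = (110/3 - 37)² = (-⅓)² = ⅑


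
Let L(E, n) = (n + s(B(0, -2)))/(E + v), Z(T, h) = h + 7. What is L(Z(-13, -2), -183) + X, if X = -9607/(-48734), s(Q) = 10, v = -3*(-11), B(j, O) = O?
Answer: -2016479/462973 ≈ -4.3555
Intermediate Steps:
v = 33
Z(T, h) = 7 + h
L(E, n) = (10 + n)/(33 + E) (L(E, n) = (n + 10)/(E + 33) = (10 + n)/(33 + E))
X = 9607/48734 (X = -9607*(-1/48734) = 9607/48734 ≈ 0.19713)
L(Z(-13, -2), -183) + X = (10 - 183)/(33 + (7 - 2)) + 9607/48734 = -173/(33 + 5) + 9607/48734 = -173/38 + 9607/48734 = -2016479/462973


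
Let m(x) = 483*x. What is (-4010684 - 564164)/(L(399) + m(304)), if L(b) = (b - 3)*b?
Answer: -1143712/76209 ≈ -15.008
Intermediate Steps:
L(b) = b*(-3 + b) (L(b) = (-3 + b)*b = b*(-3 + b))
(-4010684 - 564164)/(L(399) + m(304)) = (-4010684 - 564164)/(399*(-3 + 399) + 483*304) = -4574848/(399*396 + 146832) = -4574848/(158004 + 146832) = -4574848/304836 = -4574848*1/304836 = -1143712/76209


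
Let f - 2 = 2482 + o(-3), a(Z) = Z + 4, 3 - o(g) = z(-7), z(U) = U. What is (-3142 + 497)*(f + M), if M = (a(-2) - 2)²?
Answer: -6596630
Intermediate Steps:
o(g) = 10 (o(g) = 3 - 1*(-7) = 3 + 7 = 10)
a(Z) = 4 + Z
M = 0 (M = ((4 - 2) - 2)² = (2 - 2)² = 0² = 0)
f = 2494 (f = 2 + (2482 + 10) = 2 + 2492 = 2494)
(-3142 + 497)*(f + M) = (-3142 + 497)*(2494 + 0) = -2645*2494 = -6596630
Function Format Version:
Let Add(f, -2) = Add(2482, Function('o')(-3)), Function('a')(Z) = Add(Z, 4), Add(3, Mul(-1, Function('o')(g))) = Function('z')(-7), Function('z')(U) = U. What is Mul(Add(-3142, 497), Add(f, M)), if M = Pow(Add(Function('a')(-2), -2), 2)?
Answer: -6596630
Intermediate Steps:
Function('o')(g) = 10 (Function('o')(g) = Add(3, Mul(-1, -7)) = Add(3, 7) = 10)
Function('a')(Z) = Add(4, Z)
M = 0 (M = Pow(Add(Add(4, -2), -2), 2) = Pow(Add(2, -2), 2) = Pow(0, 2) = 0)
f = 2494 (f = Add(2, Add(2482, 10)) = Add(2, 2492) = 2494)
Mul(Add(-3142, 497), Add(f, M)) = Mul(Add(-3142, 497), Add(2494, 0)) = Mul(-2645, 2494) = -6596630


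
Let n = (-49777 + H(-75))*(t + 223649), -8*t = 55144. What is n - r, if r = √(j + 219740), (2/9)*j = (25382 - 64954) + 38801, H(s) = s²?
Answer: -9570210912 - √865082/2 ≈ -9.5702e+9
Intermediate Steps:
t = -6893 (t = -⅛*55144 = -6893)
n = -9570210912 (n = (-49777 + (-75)²)*(-6893 + 223649) = (-49777 + 5625)*216756 = -44152*216756 = -9570210912)
j = -6939/2 (j = 9*((25382 - 64954) + 38801)/2 = 9*(-39572 + 38801)/2 = (9/2)*(-771) = -6939/2 ≈ -3469.5)
r = √865082/2 (r = √(-6939/2 + 219740) = √(432541/2) = √865082/2 ≈ 465.05)
n - r = -9570210912 - √865082/2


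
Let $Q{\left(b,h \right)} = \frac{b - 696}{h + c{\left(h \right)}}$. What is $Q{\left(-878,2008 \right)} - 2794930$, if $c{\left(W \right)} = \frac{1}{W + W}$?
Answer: $- \frac{22538682387154}{8064129} \approx -2.7949 \cdot 10^{6}$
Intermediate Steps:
$c{\left(W \right)} = \frac{1}{2 W}$
$Q{\left(b,h \right)} = \frac{-696 + b}{h + \frac{1}{2 h}}$ ($Q{\left(b,h \right)} = \frac{b - 696}{h + \frac{1}{2 h}} = \frac{-696 + b}{h + \frac{1}{2 h}}$)
$Q{\left(-878,2008 \right)} - 2794930 = 2 \cdot 2008 \frac{1}{1 + 2 \cdot 2008^{2}} \left(-696 - 878\right) - 2794930 = 2 \cdot 2008 \frac{1}{1 + 2 \cdot 4032064} \left(-1574\right) - 2794930 = 2 \cdot 2008 \frac{1}{1 + 8064128} \left(-1574\right) - 2794930 = 2 \cdot 2008 \cdot \frac{1}{8064129} \left(-1574\right) - 2794930 = - \frac{6321184}{8064129} - 2794930 = - \frac{22538682387154}{8064129}$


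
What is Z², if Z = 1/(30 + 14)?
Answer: 1/1936 ≈ 0.00051653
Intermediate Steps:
Z = 1/44 ≈ 0.022727
Z² = (1/44)² = 1/1936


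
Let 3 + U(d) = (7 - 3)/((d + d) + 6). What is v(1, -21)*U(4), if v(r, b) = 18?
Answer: -342/7 ≈ -48.857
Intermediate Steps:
U(d) = -3 + 4/(6 + 2*d) (U(d) = -3 + (7 - 3)/((d + d) + 6) = -3 + 4/(2*d + 6) = -3 + 4/(6 + 2*d))
v(1, -21)*U(4) = 18*((-7 - 3*4)/(3 + 4)) = 18*((-7 - 12)/7) = 18*((⅐)*(-19)) = 18*(-19/7) = -342/7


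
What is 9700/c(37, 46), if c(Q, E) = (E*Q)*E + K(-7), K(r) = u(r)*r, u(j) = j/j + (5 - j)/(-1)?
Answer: 9700/78369 ≈ 0.12377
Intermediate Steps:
u(j) = -4 + j (u(j) = 1 + (5 - j)*(-1) = 1 + (-5 + j) = -4 + j)
K(r) = r*(-4 + r) (K(r) = (-4 + r)*r = r*(-4 + r))
c(Q, E) = 77 + Q*E**2 (c(Q, E) = (E*Q)*E - 7*(-4 - 7) = Q*E**2 - 7*(-11) = Q*E**2 + 77 = 77 + Q*E**2)
9700/c(37, 46) = 9700/(77 + 37*46**2) = 9700/(77 + 37*2116) = 9700/(77 + 78292) = 9700/78369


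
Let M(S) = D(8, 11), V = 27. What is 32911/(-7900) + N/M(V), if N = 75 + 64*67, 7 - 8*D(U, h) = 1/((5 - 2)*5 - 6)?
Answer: 1239816959/244900 ≈ 5062.5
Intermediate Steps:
D(U, h) = 31/36 (D(U, h) = 7/8 - 1/(8*((5 - 2)*5 - 6)) = 7/8 - 1/(8*(3*5 - 6)) = 7/8 - 1/(8*(15 - 6)) = 7/8 - ⅛/9 = 7/8 - ⅛*⅑ = 7/8 - 1/72 = 31/36)
N = 4363 (N = 75 + 4288 = 4363)
M(S) = 31/36
32911/(-7900) + N/M(V) = 32911/(-7900) + 4363/(31/36) = 32911*(-1/7900) + 4363*(36/31) = -32911/7900 + 157068/31 = 1239816959/244900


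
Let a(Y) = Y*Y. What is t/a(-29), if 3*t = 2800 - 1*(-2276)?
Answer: 1692/841 ≈ 2.0119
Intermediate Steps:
a(Y) = Y²
t = 1692 (t = (2800 - 1*(-2276))/3 = (2800 + 2276)/3 = (⅓)*5076 = 1692)
t/a(-29) = 1692/((-29)²) = 1692/841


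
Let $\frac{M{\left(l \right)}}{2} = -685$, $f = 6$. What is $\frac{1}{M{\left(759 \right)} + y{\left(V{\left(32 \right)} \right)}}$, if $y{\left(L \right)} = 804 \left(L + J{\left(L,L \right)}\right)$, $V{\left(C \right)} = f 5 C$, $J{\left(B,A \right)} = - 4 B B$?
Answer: $- \frac{1}{2963095130} \approx -3.3748 \cdot 10^{-10}$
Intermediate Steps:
$M{\left(l \right)} = -1370$ ($M{\left(l \right)} = 2 \left(-685\right) = -1370$)
$J{\left(B,A \right)} = - 4 B^{2}$
$V{\left(C \right)} = 30 C$ ($V{\left(C \right)} = 6 \cdot 5 C = 30 C$)
$y{\left(L \right)} = - 3216 L^{2} + 804 L$ ($y{\left(L \right)} = 804 \left(L - 4 L^{2}\right) = - 3216 L^{2} + 804 L$)
$\frac{1}{M{\left(759 \right)} + y{\left(V{\left(32 \right)} \right)}} = \frac{1}{-1370 + 804 \cdot 30 \cdot 32 \left(1 - 4 \cdot 30 \cdot 32\right)} = \frac{1}{-1370 + 804 \cdot 960 \left(1 - 3840\right)} = \frac{1}{-1370 + 804 \cdot 960 \left(-3839\right)} = \frac{1}{-1370 - 2963093760} = \frac{1}{-2963095130} = - \frac{1}{2963095130}$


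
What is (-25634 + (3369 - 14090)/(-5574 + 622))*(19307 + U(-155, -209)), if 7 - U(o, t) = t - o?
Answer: -307294738587/619 ≈ -4.9644e+8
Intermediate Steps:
U(o, t) = 7 + o - t (U(o, t) = 7 - (t - o) = 7 + (o - t) = 7 + o - t)
(-25634 + (3369 - 14090)/(-5574 + 622))*(19307 + U(-155, -209)) = (-25634 + (3369 - 14090)/(-5574 + 622))*(19307 + (7 - 155 - 1*(-209))) = (-25634 - 10721/(-4952))*(19307 + (7 - 155 + 209)) = (-25634 - 10721*(-1/4952))*(19307 + 61) = (-25634 + 10721/4952)*19368 = -126928847/4952*19368 = -307294738587/619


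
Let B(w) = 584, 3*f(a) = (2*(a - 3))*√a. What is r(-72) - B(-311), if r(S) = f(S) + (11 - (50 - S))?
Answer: -695 - 300*I*√2 ≈ -695.0 - 424.26*I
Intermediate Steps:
f(a) = √a*(-6 + 2*a)/3 (f(a) = ((2*(a - 3))*√a)/3 = ((2*(-3 + a))*√a)/3 = ((-6 + 2*a)*√a)/3 = (√a*(-6 + 2*a))/3 = √a*(-6 + 2*a)/3)
r(S) = -39 + S + 2*√S*(-3 + S)/3 (r(S) = 2*√S*(-3 + S)/3 + (11 - (50 - S)) = 2*√S*(-3 + S)/3 + (11 + (-50 + S)) = 2*√S*(-3 + S)/3 + (-39 + S) = -39 + S + 2*√S*(-3 + S)/3)
r(-72) - B(-311) = (-39 - 72 + 2*√(-72)*(-3 - 72)/3) - 1*584 = (-39 - 72 + (⅔)*(6*I*√2)*(-75)) - 584 = (-39 - 72 - 300*I*√2) - 584 = (-111 - 300*I*√2) - 584 = -695 - 300*I*√2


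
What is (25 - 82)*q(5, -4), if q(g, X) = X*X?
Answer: -912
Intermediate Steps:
q(g, X) = X²
(25 - 82)*q(5, -4) = (25 - 82)*(-4)² = -57*16 = -912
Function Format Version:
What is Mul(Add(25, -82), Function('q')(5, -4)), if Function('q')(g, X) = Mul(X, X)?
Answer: -912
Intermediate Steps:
Function('q')(g, X) = Pow(X, 2)
Mul(Add(25, -82), Function('q')(5, -4)) = Mul(Add(25, -82), Pow(-4, 2)) = Mul(-57, 16) = -912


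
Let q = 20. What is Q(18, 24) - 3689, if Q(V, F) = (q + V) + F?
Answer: -3627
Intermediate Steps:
Q(V, F) = 20 + F + V (Q(V, F) = (20 + V) + F = 20 + F + V)
Q(18, 24) - 3689 = (20 + 24 + 18) - 3689 = 62 - 3689 = -3627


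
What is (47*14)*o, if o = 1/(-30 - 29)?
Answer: -658/59 ≈ -11.153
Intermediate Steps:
o = -1/59 (o = 1/(-59) = -1/59 ≈ -0.016949)
(47*14)*o = (47*14)*(-1/59) = 658*(-1/59) = -658/59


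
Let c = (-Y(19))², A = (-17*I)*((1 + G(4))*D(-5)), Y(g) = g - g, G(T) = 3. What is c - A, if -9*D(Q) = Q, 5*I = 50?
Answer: 3400/9 ≈ 377.78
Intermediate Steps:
I = 10 (I = (⅕)*50 = 10)
D(Q) = -Q/9
Y(g) = 0
A = -3400/9 (A = (-17*10)*((1 + 3)*(-⅑*(-5))) = -680*5/9 = -170*20/9 = -3400/9 ≈ -377.78)
c = 0 (c = (-1*0)² = 0² = 0)
c - A = 0 - 1*(-3400/9) = 0 + 3400/9 = 3400/9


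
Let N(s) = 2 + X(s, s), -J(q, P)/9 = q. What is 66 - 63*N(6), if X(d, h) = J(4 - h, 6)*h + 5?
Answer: -7179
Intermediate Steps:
J(q, P) = -9*q
X(d, h) = 5 + h*(-36 + 9*h) (X(d, h) = (-9*(4 - h))*h + 5 = (-36 + 9*h)*h + 5 = h*(-36 + 9*h) + 5 = 5 + h*(-36 + 9*h))
N(s) = 7 + 9*s*(-4 + s) (N(s) = 2 + (5 + 9*s*(-4 + s)) = 7 + 9*s*(-4 + s))
66 - 63*N(6) = 66 - 63*(7 + 9*6*(-4 + 6)) = 66 - 63*(7 + 9*6*2) = 66 - 63*(7 + 108) = 66 - 63*115 = 66 - 7245 = -7179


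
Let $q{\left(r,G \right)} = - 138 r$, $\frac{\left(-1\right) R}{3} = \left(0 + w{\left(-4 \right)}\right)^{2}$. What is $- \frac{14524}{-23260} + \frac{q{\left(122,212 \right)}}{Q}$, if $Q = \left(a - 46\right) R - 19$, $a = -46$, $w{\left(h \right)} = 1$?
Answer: $- \frac{96968173}{1494455} \approx -64.885$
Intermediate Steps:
$R = -3$ ($R = - 3 \left(0 + 1\right)^{2} = - 3 \cdot 1^{2} = \left(-3\right) 1 = -3$)
$Q = 257$ ($Q = \left(-46 - 46\right) \left(-3\right) - 19 = \left(-92\right) \left(-3\right) - 19 = 276 - 19 = 257$)
$- \frac{14524}{-23260} + \frac{q{\left(122,212 \right)}}{Q} = - \frac{14524}{-23260} + \frac{\left(-138\right) 122}{257} = \left(-14524\right) \left(- \frac{1}{23260}\right) - \frac{16836}{257} = \frac{3631}{5815} - \frac{16836}{257} = - \frac{96968173}{1494455}$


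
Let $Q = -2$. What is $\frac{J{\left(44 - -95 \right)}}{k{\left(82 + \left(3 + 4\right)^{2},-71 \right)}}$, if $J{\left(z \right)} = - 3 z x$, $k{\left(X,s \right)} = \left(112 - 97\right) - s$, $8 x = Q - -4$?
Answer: $- \frac{417}{344} \approx -1.2122$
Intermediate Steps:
$x = \frac{1}{4}$ ($x = \frac{-2 - -4}{8} = \frac{-2 + 4}{8} = \frac{1}{8} \cdot 2 = \frac{1}{4} \approx 0.25$)
$k{\left(X,s \right)} = 15 - s$
$J{\left(z \right)} = - \frac{3 z}{4}$ ($J{\left(z \right)} = - 3 z \frac{1}{4} = - \frac{3 z}{4}$)
$\frac{J{\left(44 - -95 \right)}}{k{\left(82 + \left(3 + 4\right)^{2},-71 \right)}} = \frac{\left(- \frac{3}{4}\right) \left(44 - -95\right)}{15 - -71} = \frac{\left(- \frac{3}{4}\right) \left(44 + 95\right)}{15 + 71} = \frac{\left(- \frac{3}{4}\right) 139}{86} = \left(- \frac{417}{4}\right) \frac{1}{86} = - \frac{417}{344}$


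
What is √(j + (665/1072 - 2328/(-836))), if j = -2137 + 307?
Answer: I*√5730657048853/56012 ≈ 42.739*I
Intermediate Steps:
j = -1830
√(j + (665/1072 - 2328/(-836))) = √(-1830 + (665/1072 - 2328/(-836))) = √(-1830 + (665*(1/1072) - 2328*(-1/836))) = √(-1830 + (665/1072 + 582/209)) = √(-1830 + 762889/224048) = √(-409244951/224048) = I*√5730657048853/56012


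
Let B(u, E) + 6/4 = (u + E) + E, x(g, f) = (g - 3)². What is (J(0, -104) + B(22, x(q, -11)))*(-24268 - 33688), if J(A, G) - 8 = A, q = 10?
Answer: -7331434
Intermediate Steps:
J(A, G) = 8 + A
x(g, f) = (-3 + g)²
B(u, E) = -3/2 + u + 2*E (B(u, E) = -3/2 + ((u + E) + E) = -3/2 + ((E + u) + E) = -3/2 + (u + 2*E) = -3/2 + u + 2*E)
(J(0, -104) + B(22, x(q, -11)))*(-24268 - 33688) = ((8 + 0) + (-3/2 + 22 + 2*(-3 + 10)²))*(-24268 - 33688) = (8 + (-3/2 + 22 + 2*7²))*(-57956) = (8 + (-3/2 + 22 + 2*49))*(-57956) = (8 + (-3/2 + 22 + 98))*(-57956) = (8 + 237/2)*(-57956) = (253/2)*(-57956) = -7331434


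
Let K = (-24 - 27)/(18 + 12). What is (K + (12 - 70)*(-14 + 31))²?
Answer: 97555129/100 ≈ 9.7555e+5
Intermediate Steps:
K = -17/10 (K = -51/30 = -51*1/30 = -17/10 ≈ -1.7000)
(K + (12 - 70)*(-14 + 31))² = (-17/10 + (12 - 70)*(-14 + 31))² = (-17/10 - 58*17)² = (-17/10 - 986)² = (-9877/10)² = 97555129/100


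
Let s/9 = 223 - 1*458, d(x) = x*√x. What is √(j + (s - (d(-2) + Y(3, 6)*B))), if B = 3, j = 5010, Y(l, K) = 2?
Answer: √(2889 + 2*I*√2) ≈ 53.749 + 0.0263*I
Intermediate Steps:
d(x) = x^(3/2)
s = -2115 (s = 9*(223 - 1*458) = 9*(223 - 458) = 9*(-235) = -2115)
√(j + (s - (d(-2) + Y(3, 6)*B))) = √(5010 + (-2115 - ((-2)^(3/2) + 2*3))) = √(5010 + (-2115 - (-2*I*√2 + 6))) = √(5010 + (-2115 - (6 - 2*I*√2))) = √(5010 + (-2115 + (-6 + 2*I*√2))) = √(5010 + (-2121 + 2*I*√2)) = √(2889 + 2*I*√2)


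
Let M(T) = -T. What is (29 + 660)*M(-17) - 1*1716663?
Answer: -1704950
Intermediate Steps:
(29 + 660)*M(-17) - 1*1716663 = (29 + 660)*(-1*(-17)) - 1*1716663 = 689*17 - 1716663 = 11713 - 1716663 = -1704950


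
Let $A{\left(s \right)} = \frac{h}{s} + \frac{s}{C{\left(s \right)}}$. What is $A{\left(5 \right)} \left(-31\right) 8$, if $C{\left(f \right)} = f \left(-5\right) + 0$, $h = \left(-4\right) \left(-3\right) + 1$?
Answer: $- \frac{2976}{5} \approx -595.2$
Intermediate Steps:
$h = 13$ ($h = 12 + 1 = 13$)
$C{\left(f \right)} = - 5 f$ ($C{\left(f \right)} = - 5 f + 0 = - 5 f$)
$A{\left(s \right)} = - \frac{1}{5} + \frac{13}{s}$ ($A{\left(s \right)} = \frac{13}{s} + \frac{s}{\left(-5\right) s} = \frac{13}{s} + s \left(- \frac{1}{5 s}\right) = \frac{13}{s} - \frac{1}{5} = - \frac{1}{5} + \frac{13}{s}$)
$A{\left(5 \right)} \left(-31\right) 8 = \frac{65 - 5}{5 \cdot 5} \left(-31\right) 8 = \frac{1}{5} \cdot \frac{1}{5} \left(65 - 5\right) \left(-31\right) 8 = \frac{1}{5} \cdot \frac{1}{5} \cdot 60 \left(-31\right) 8 = \frac{12}{5} \left(-31\right) 8 = \left(- \frac{372}{5}\right) 8 = - \frac{2976}{5}$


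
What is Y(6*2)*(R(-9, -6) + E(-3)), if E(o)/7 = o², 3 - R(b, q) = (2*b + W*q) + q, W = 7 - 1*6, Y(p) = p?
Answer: 1152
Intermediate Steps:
W = 1 (W = 7 - 6 = 1)
R(b, q) = 3 - 2*b - 2*q (R(b, q) = 3 - ((2*b + 1*q) + q) = 3 - ((2*b + q) + q) = 3 - ((q + 2*b) + q) = 3 - (2*b + 2*q) = 3 + (-2*b - 2*q) = 3 - 2*b - 2*q)
E(o) = 7*o²
Y(6*2)*(R(-9, -6) + E(-3)) = (6*2)*((3 - 2*(-9) - 2*(-6)) + 7*(-3)²) = 12*((3 + 18 + 12) + 7*9) = 12*(33 + 63) = 12*96 = 1152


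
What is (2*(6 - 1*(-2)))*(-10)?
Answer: -160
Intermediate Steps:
(2*(6 - 1*(-2)))*(-10) = (2*(6 + 2))*(-10) = (2*8)*(-10) = 16*(-10) = -160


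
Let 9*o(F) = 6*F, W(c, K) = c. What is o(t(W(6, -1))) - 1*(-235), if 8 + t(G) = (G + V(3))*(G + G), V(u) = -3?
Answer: 761/3 ≈ 253.67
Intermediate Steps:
t(G) = -8 + 2*G*(-3 + G) (t(G) = -8 + (G - 3)*(G + G) = -8 + (-3 + G)*(2*G) = -8 + 2*G*(-3 + G))
o(F) = 2*F/3 (o(F) = (6*F)/9 = 2*F/3)
o(t(W(6, -1))) - 1*(-235) = 2*(-8 - 6*6 + 2*6**2)/3 - 1*(-235) = 2*(-8 - 36 + 2*36)/3 + 235 = 2*(-8 - 36 + 72)/3 + 235 = (2/3)*28 + 235 = 56/3 + 235 = 761/3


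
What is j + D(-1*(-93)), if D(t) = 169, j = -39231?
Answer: -39062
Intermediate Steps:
j + D(-1*(-93)) = -39231 + 169 = -39062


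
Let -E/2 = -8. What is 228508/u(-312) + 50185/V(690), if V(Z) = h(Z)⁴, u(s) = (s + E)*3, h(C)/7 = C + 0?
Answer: -1036355331967017631/4027358056554000 ≈ -257.33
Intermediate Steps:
E = 16 (E = -2*(-8) = 16)
h(C) = 7*C (h(C) = 7*(C + 0) = 7*C)
u(s) = 48 + 3*s (u(s) = (s + 16)*3 = (16 + s)*3 = 48 + 3*s)
V(Z) = 2401*Z⁴ (V(Z) = (7*Z)⁴ = 2401*Z⁴)
228508/u(-312) + 50185/V(690) = 228508/(48 + 3*(-312)) + 50185/((2401*690⁴)) = 228508/(48 - 936) + 50185/((2401*226671210000)) = 228508/(-888) + 50185/544237575210000 = 228508*(-1/888) + 50185*(1/544237575210000) = -57127/222 + 10037/108847515042000 = -1036355331967017631/4027358056554000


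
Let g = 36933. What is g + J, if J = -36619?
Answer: 314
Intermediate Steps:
g + J = 36933 - 36619 = 314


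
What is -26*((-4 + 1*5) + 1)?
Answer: -52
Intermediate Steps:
-26*((-4 + 1*5) + 1) = -26*((-4 + 5) + 1) = -26*(1 + 1) = -26*2 = -52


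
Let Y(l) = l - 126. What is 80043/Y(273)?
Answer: 26681/49 ≈ 544.51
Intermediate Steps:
Y(l) = -126 + l
80043/Y(273) = 80043/(-126 + 273) = 80043/147 = 80043*(1/147) = 26681/49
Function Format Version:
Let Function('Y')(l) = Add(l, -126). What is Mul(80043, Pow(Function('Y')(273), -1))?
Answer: Rational(26681, 49) ≈ 544.51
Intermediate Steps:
Function('Y')(l) = Add(-126, l)
Mul(80043, Pow(Function('Y')(273), -1)) = Mul(80043, Pow(Add(-126, 273), -1)) = Mul(80043, Pow(147, -1)) = Mul(80043, Rational(1, 147)) = Rational(26681, 49)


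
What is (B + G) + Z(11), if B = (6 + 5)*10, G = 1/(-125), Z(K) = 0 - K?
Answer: 12374/125 ≈ 98.992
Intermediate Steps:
Z(K) = -K
G = -1/125 ≈ -0.0080000
B = 110 (B = 11*10 = 110)
(B + G) + Z(11) = (110 - 1/125) - 1*11 = 13749/125 - 11 = 12374/125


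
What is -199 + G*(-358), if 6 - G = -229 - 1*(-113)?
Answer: -43875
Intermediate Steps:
G = 122 (G = 6 - (-229 - 1*(-113)) = 6 - (-229 + 113) = 6 - 1*(-116) = 6 + 116 = 122)
-199 + G*(-358) = -199 + 122*(-358) = -199 - 43676 = -43875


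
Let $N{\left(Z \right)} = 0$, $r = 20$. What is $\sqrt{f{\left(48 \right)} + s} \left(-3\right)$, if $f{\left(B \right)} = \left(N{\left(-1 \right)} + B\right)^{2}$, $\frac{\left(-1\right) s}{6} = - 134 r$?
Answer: $- 12 \sqrt{1149} \approx -406.76$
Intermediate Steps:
$s = 16080$ ($s = - 6 \left(\left(-134\right) 20\right) = \left(-6\right) \left(-2680\right) = 16080$)
$f{\left(B \right)} = B^{2}$ ($f{\left(B \right)} = \left(0 + B\right)^{2} = B^{2}$)
$\sqrt{f{\left(48 \right)} + s} \left(-3\right) = \sqrt{48^{2} + 16080} \left(-3\right) = \sqrt{2304 + 16080} \left(-3\right) = \sqrt{18384} \left(-3\right) = 4 \sqrt{1149} \left(-3\right) = - 12 \sqrt{1149}$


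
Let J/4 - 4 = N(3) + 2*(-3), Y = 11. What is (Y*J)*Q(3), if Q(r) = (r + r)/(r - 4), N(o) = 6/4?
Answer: 132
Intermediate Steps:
N(o) = 3/2 (N(o) = 6*(¼) = 3/2)
J = -2 (J = 16 + 4*(3/2 + 2*(-3)) = 16 + 4*(3/2 - 6) = 16 + 4*(-9/2) = 16 - 18 = -2)
Q(r) = 2*r/(-4 + r) (Q(r) = (2*r)/(-4 + r) = 2*r/(-4 + r))
(Y*J)*Q(3) = (11*(-2))*(2*3/(-4 + 3)) = -44*3/(-1) = -44*3*(-1) = -22*(-6) = 132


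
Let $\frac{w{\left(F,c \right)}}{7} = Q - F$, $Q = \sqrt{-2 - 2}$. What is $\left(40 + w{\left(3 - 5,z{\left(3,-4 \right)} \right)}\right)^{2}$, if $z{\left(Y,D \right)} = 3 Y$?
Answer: $2720 + 1512 i \approx 2720.0 + 1512.0 i$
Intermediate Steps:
$Q = 2 i$ ($Q = \sqrt{-4} = 2 i \approx 2.0 i$)
$w{\left(F,c \right)} = - 7 F + 14 i$ ($w{\left(F,c \right)} = 7 \left(2 i - F\right) = 7 \left(- F + 2 i\right) = - 7 F + 14 i$)
$\left(40 + w{\left(3 - 5,z{\left(3,-4 \right)} \right)}\right)^{2} = \left(40 - \left(- 14 i + 7 \left(3 - 5\right)\right)\right)^{2} = \left(40 + \left(\left(-7\right) \left(-2\right) + 14 i\right)\right)^{2} = \left(40 + \left(14 + 14 i\right)\right)^{2} = \left(54 + 14 i\right)^{2}$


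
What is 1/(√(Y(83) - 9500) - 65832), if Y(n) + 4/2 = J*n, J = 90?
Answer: -8229/541731782 - I*√127/1083463564 ≈ -1.519e-5 - 1.0401e-8*I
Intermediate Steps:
Y(n) = -2 + 90*n
1/(√(Y(83) - 9500) - 65832) = 1/(√((-2 + 90*83) - 9500) - 65832) = 1/(√((-2 + 7470) - 9500) - 65832) = 1/(√(7468 - 9500) - 65832) = 1/(√(-2032) - 65832) = 1/(4*I*√127 - 65832) = 1/(-65832 + 4*I*√127)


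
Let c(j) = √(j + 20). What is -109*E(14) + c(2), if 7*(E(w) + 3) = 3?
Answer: 1962/7 + √22 ≈ 284.98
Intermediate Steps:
E(w) = -18/7 (E(w) = -3 + (⅐)*3 = -3 + 3/7 = -18/7)
c(j) = √(20 + j)
-109*E(14) + c(2) = -109*(-18/7) + √(20 + 2) = 1962/7 + √22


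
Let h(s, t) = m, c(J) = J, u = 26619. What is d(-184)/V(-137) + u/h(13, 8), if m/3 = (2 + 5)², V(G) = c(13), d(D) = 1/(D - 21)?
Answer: 23646496/130585 ≈ 181.08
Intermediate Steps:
d(D) = 1/(-21 + D)
V(G) = 13
m = 147 (m = 3*(2 + 5)² = 3*7² = 3*49 = 147)
h(s, t) = 147
d(-184)/V(-137) + u/h(13, 8) = 1/(-21 - 184*13) + 26619/147 = (1/13)/(-205) + 26619*(1/147) = -1/205*1/13 + 8873/49 = -1/2665 + 8873/49 = 23646496/130585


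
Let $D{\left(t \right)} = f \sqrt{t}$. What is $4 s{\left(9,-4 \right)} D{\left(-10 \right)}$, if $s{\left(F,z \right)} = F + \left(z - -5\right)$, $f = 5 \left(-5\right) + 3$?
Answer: $- 880 i \sqrt{10} \approx - 2782.8 i$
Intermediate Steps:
$f = -22$ ($f = -25 + 3 = -22$)
$s{\left(F,z \right)} = 5 + F + z$ ($s{\left(F,z \right)} = F + \left(z + 5\right) = F + \left(5 + z\right) = 5 + F + z$)
$D{\left(t \right)} = - 22 \sqrt{t}$
$4 s{\left(9,-4 \right)} D{\left(-10 \right)} = 4 \left(5 + 9 - 4\right) \left(- 22 \sqrt{-10}\right) = 4 \cdot 10 \left(- 22 i \sqrt{10}\right) = 40 \left(- 22 i \sqrt{10}\right) = - 880 i \sqrt{10}$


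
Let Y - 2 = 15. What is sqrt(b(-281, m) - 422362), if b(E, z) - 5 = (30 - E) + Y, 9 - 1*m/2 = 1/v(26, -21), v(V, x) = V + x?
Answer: I*sqrt(422029) ≈ 649.64*I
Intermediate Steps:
Y = 17 (Y = 2 + 15 = 17)
m = 88/5 (m = 18 - 2/(26 - 21) = 18 - 2/5 = 88/5 ≈ 17.600)
b(E, z) = 52 - E (b(E, z) = 5 + ((30 - E) + 17) = 5 + (47 - E) = 52 - E)
sqrt(b(-281, m) - 422362) = sqrt((52 - 1*(-281)) - 422362) = sqrt((52 + 281) - 422362) = sqrt(333 - 422362) = sqrt(-422029) = I*sqrt(422029)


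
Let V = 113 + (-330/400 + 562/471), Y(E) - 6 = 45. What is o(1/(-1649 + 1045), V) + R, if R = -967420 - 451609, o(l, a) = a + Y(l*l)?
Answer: -26731409663/18840 ≈ -1.4189e+6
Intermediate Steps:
Y(E) = 51 (Y(E) = 6 + 45 = 51)
V = 2135857/18840 (V = 113 + (-330*1/400 + 562*(1/471)) = 113 + (-33/40 + 562/471) = 113 + 6937/18840 = 2135857/18840 ≈ 113.37)
o(l, a) = 51 + a (o(l, a) = a + 51 = 51 + a)
R = -1419029
o(1/(-1649 + 1045), V) + R = (51 + 2135857/18840) - 1419029 = 3096697/18840 - 1419029 = -26731409663/18840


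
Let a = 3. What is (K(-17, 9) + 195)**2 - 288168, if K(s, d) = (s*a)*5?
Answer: -284568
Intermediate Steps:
K(s, d) = 15*s (K(s, d) = (s*3)*5 = (3*s)*5 = 15*s)
(K(-17, 9) + 195)**2 - 288168 = (15*(-17) + 195)**2 - 288168 = (-255 + 195)**2 - 288168 = (-60)**2 - 288168 = 3600 - 288168 = -284568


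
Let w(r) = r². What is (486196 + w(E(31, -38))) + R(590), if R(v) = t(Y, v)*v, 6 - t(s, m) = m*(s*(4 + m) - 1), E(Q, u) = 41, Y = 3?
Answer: -619474683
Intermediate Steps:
t(s, m) = 6 - m*(-1 + s*(4 + m)) (t(s, m) = 6 - m*(s*(4 + m) - 1) = 6 - m*(-1 + s*(4 + m)))
R(v) = v*(6 - 11*v - 3*v²) (R(v) = (6 + v - 1*3*v² - 4*v*3)*v = (6 + v - 3*v² - 12*v)*v = (6 - 11*v - 3*v²)*v = v*(6 - 11*v - 3*v²))
(486196 + w(E(31, -38))) + R(590) = (486196 + 41²) + 590*(6 - 11*590 - 3*590²) = (486196 + 1681) + 590*(6 - 6490 - 3*348100) = 487877 + 590*(6 - 6490 - 1044300) = 487877 + 590*(-1050784) = 487877 - 619962560 = -619474683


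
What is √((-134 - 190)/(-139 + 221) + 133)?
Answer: √216931/41 ≈ 11.360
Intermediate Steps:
√((-134 - 190)/(-139 + 221) + 133) = √(-324/82 + 133) = √(-324*1/82 + 133) = √(-162/41 + 133) = √(5291/41) = √216931/41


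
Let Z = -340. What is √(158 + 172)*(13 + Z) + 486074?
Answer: 486074 - 327*√330 ≈ 4.8013e+5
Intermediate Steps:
√(158 + 172)*(13 + Z) + 486074 = √(158 + 172)*(13 - 340) + 486074 = √330*(-327) + 486074 = -327*√330 + 486074 = 486074 - 327*√330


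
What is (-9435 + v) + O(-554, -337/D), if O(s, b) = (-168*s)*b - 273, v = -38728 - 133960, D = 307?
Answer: -87360836/307 ≈ -2.8456e+5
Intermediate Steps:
v = -172688
O(s, b) = -273 - 168*b*s (O(s, b) = -168*b*s - 273 = -273 - 168*b*s)
(-9435 + v) + O(-554, -337/D) = (-9435 - 172688) + (-273 - 168*(-337/307)*(-554)) = -182123 + (-273 - 168*(-337*1/307)*(-554)) = -182123 + (-273 - 168*(-337/307)*(-554)) = -182123 + (-273 - 31365264/307) = -182123 - 31449075/307 = -87360836/307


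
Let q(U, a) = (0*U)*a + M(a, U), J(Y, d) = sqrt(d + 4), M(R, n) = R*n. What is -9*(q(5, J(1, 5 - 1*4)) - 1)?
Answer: 9 - 45*sqrt(5) ≈ -91.623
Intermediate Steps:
J(Y, d) = sqrt(4 + d)
q(U, a) = U*a (q(U, a) = (0*U)*a + a*U = 0*a + U*a = 0 + U*a = U*a)
-9*(q(5, J(1, 5 - 1*4)) - 1) = -9*(5*sqrt(4 + (5 - 1*4)) - 1) = -9*(5*sqrt(4 + (5 - 4)) - 1) = -9*(5*sqrt(4 + 1) - 1) = -9*(5*sqrt(5) - 1) = -9*(-1 + 5*sqrt(5)) = 9 - 45*sqrt(5)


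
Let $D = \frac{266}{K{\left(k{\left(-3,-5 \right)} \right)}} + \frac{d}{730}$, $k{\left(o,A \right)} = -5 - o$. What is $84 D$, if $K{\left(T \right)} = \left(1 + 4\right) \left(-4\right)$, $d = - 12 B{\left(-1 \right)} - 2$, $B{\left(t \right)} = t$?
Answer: $- \frac{407358}{365} \approx -1116.0$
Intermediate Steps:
$d = 10$ ($d = \left(-12\right) \left(-1\right) - 2 = 12 - 2 = 10$)
$K{\left(T \right)} = -20$ ($K{\left(T \right)} = 5 \left(-4\right) = -20$)
$D = - \frac{9699}{730}$ ($D = \frac{266}{-20} + \frac{10}{730} = 266 \left(- \frac{1}{20}\right) + 10 \cdot \frac{1}{730} = - \frac{133}{10} + \frac{1}{73} = - \frac{9699}{730} \approx -13.286$)
$84 D = 84 \left(- \frac{9699}{730}\right) = - \frac{407358}{365}$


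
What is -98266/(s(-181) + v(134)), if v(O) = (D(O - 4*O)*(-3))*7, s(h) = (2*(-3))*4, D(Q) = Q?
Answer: -49133/4209 ≈ -11.673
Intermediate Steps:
s(h) = -24 (s(h) = -6*4 = -24)
v(O) = 63*O (v(O) = ((O - 4*O)*(-3))*7 = (-3*O*(-3))*7 = (9*O)*7 = 63*O)
-98266/(s(-181) + v(134)) = -98266/(-24 + 63*134) = -98266/(-24 + 8442) = -98266/8418 = -98266*1/8418 = -49133/4209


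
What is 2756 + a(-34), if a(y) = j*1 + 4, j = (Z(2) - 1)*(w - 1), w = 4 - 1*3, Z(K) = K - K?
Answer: 2760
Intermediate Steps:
Z(K) = 0
w = 1 (w = 4 - 3 = 1)
j = 0 (j = (0 - 1)*(1 - 1) = -1*0 = 0)
a(y) = 4 (a(y) = 0*1 + 4 = 0 + 4 = 4)
2756 + a(-34) = 2756 + 4 = 2760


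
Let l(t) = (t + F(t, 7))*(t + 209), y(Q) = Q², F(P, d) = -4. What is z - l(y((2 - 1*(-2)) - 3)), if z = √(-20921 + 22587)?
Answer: 630 + 7*√34 ≈ 670.82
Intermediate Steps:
z = 7*√34 (z = √1666 = 7*√34 ≈ 40.817)
l(t) = (-4 + t)*(209 + t) (l(t) = (t - 4)*(t + 209) = (-4 + t)*(209 + t))
z - l(y((2 - 1*(-2)) - 3)) = 7*√34 - (-836 + (((2 - 1*(-2)) - 3)²)² + 205*((2 - 1*(-2)) - 3)²) = 7*√34 - (-836 + (((2 + 2) - 3)²)² + 205*((2 + 2) - 3)²) = 7*√34 - (-836 + ((4 - 3)²)² + 205*(4 - 3)²) = 7*√34 - (-836 + (1²)² + 205*1²) = 7*√34 - (-836 + 1² + 205*1) = 7*√34 - (-836 + 1 + 205) = 7*√34 - 1*(-630) = 7*√34 + 630 = 630 + 7*√34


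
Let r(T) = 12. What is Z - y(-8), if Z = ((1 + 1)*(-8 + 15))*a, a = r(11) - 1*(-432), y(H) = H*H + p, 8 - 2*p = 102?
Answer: 6199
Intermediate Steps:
p = -47 (p = 4 - ½*102 = 4 - 51 = -47)
y(H) = -47 + H² (y(H) = H*H - 47 = H² - 47 = -47 + H²)
a = 444 (a = 12 - 1*(-432) = 12 + 432 = 444)
Z = 6216 (Z = ((1 + 1)*(-8 + 15))*444 = (2*7)*444 = 14*444 = 6216)
Z - y(-8) = 6216 - (-47 + (-8)²) = 6216 - (-47 + 64) = 6216 - 1*17 = 6216 - 17 = 6199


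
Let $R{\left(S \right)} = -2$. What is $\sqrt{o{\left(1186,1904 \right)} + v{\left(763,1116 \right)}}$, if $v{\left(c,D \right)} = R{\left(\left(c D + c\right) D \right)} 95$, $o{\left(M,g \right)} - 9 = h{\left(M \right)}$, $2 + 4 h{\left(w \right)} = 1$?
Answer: $\frac{5 i \sqrt{29}}{2} \approx 13.463 i$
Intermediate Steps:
$h{\left(w \right)} = - \frac{1}{4}$ ($h{\left(w \right)} = - \frac{1}{2} + \frac{1}{4} \cdot 1 = - \frac{1}{2} + \frac{1}{4} = - \frac{1}{4}$)
$o{\left(M,g \right)} = \frac{35}{4}$ ($o{\left(M,g \right)} = 9 - \frac{1}{4} = \frac{35}{4}$)
$v{\left(c,D \right)} = -190$ ($v{\left(c,D \right)} = \left(-2\right) 95 = -190$)
$\sqrt{o{\left(1186,1904 \right)} + v{\left(763,1116 \right)}} = \sqrt{\frac{35}{4} - 190} = \sqrt{- \frac{725}{4}} = \frac{5 i \sqrt{29}}{2}$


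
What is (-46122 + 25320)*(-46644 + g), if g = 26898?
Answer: 410756292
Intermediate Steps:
(-46122 + 25320)*(-46644 + g) = (-46122 + 25320)*(-46644 + 26898) = -20802*(-19746) = 410756292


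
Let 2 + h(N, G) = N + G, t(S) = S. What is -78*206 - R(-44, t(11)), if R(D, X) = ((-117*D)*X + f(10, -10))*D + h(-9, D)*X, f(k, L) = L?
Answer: 2475729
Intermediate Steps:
h(N, G) = -2 + G + N (h(N, G) = -2 + (N + G) = -2 + (G + N) = -2 + G + N)
R(D, X) = D*(-10 - 117*D*X) + X*(-11 + D) (R(D, X) = ((-117*D)*X - 10)*D + (-2 + D - 9)*X = (-117*D*X - 10)*D + (-11 + D)*X = (-10 - 117*D*X)*D + X*(-11 + D) = D*(-10 - 117*D*X) + X*(-11 + D))
-78*206 - R(-44, t(11)) = -78*206 - (-10*(-44) + 11*(-11 - 44) - 117*11*(-44)²) = -16068 - (440 + 11*(-55) - 117*11*1936) = -16068 - (440 - 605 - 2491632) = -16068 - 1*(-2491797) = -16068 + 2491797 = 2475729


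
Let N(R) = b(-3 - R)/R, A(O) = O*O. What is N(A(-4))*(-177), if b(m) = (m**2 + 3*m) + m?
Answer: -50445/16 ≈ -3152.8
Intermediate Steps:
b(m) = m**2 + 4*m
A(O) = O**2
N(R) = (1 - R)*(-3 - R)/R (N(R) = ((-3 - R)*(4 + (-3 - R)))/R = ((-3 - R)*(1 - R))/R = ((1 - R)*(-3 - R))/R = (1 - R)*(-3 - R)/R)
N(A(-4))*(-177) = (2 + (-4)**2 - 3/((-4)**2))*(-177) = (2 + 16 - 3/16)*(-177) = (285/16)*(-177) = -50445/16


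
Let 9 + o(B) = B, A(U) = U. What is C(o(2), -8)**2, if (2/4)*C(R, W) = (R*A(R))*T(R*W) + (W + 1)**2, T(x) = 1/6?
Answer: 117649/9 ≈ 13072.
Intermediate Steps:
o(B) = -9 + B
T(x) = 1/6
C(R, W) = 2*(1 + W)**2 + R**2/3 (C(R, W) = 2*((R*R)*(1/6) + (W + 1)**2) = 2*(R**2*(1/6) + (1 + W)**2) = 2*(R**2/6 + (1 + W)**2) = 2*((1 + W)**2 + R**2/6) = 2*(1 + W)**2 + R**2/3)
C(o(2), -8)**2 = (2*(1 - 8)**2 + (-9 + 2)**2/3)**2 = (2*(-7)**2 + (1/3)*(-7)**2)**2 = (2*49 + (1/3)*49)**2 = (98 + 49/3)**2 = (343/3)**2 = 117649/9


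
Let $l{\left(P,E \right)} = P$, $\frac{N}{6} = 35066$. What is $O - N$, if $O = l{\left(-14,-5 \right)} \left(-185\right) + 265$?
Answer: $-207541$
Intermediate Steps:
$N = 210396$ ($N = 6 \cdot 35066 = 210396$)
$O = 2855$ ($O = \left(-14\right) \left(-185\right) + 265 = 2590 + 265 = 2855$)
$O - N = 2855 - 210396 = -207541$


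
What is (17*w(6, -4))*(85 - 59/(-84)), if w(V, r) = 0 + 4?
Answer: 122383/21 ≈ 5827.8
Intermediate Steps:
w(V, r) = 4
(17*w(6, -4))*(85 - 59/(-84)) = (17*4)*(85 - 59/(-84)) = 68*(85 - 59*(-1/84)) = 68*(85 + 59/84) = 68*(7199/84) = 122383/21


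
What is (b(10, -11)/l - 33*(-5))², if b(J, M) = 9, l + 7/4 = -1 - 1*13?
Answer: 1324801/49 ≈ 27037.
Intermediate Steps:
l = -63/4 (l = -7/4 + (-1 - 1*13) = -7/4 + (-1 - 13) = -7/4 - 14 = -63/4 ≈ -15.750)
(b(10, -11)/l - 33*(-5))² = (9/(-63/4) - 33*(-5))² = (9*(-4/63) + 165)² = (-4/7 + 165)² = (1151/7)² = 1324801/49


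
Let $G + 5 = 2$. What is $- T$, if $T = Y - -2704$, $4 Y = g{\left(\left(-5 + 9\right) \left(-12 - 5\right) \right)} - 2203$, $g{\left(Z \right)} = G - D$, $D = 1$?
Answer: $- \frac{8609}{4} \approx -2152.3$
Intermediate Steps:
$G = -3$ ($G = -5 + 2 = -3$)
$g{\left(Z \right)} = -4$ ($g{\left(Z \right)} = -3 - 1 = -4$)
$Y = - \frac{2207}{4}$ ($Y = \frac{-4 - 2203}{4} = \frac{1}{4} \left(-2207\right) = - \frac{2207}{4} \approx -551.75$)
$T = \frac{8609}{4}$ ($T = - \frac{2207}{4} - -2704 = - \frac{2207}{4} + 2704 = \frac{8609}{4} \approx 2152.3$)
$- T = \left(-1\right) \frac{8609}{4} = - \frac{8609}{4}$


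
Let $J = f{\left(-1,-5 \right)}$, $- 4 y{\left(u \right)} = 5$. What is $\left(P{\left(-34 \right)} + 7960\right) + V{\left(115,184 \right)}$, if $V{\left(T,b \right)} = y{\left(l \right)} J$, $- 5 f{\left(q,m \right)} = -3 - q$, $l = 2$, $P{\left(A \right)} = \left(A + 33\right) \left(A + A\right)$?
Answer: $\frac{16055}{2} \approx 8027.5$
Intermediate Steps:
$P{\left(A \right)} = 2 A \left(33 + A\right)$ ($P{\left(A \right)} = \left(33 + A\right) 2 A = 2 A \left(33 + A\right)$)
$y{\left(u \right)} = - \frac{5}{4}$ ($y{\left(u \right)} = \left(- \frac{1}{4}\right) 5 = - \frac{5}{4}$)
$f{\left(q,m \right)} = \frac{3}{5} + \frac{q}{5}$ ($f{\left(q,m \right)} = - \frac{-3 - q}{5} = \frac{3}{5} + \frac{q}{5}$)
$J = \frac{2}{5}$ ($J = \frac{3}{5} + \frac{1}{5} \left(-1\right) = \frac{3}{5} - \frac{1}{5} = \frac{2}{5} \approx 0.4$)
$V{\left(T,b \right)} = - \frac{1}{2}$ ($V{\left(T,b \right)} = \left(- \frac{5}{4}\right) \frac{2}{5} = - \frac{1}{2}$)
$\left(P{\left(-34 \right)} + 7960\right) + V{\left(115,184 \right)} = \left(2 \left(-34\right) \left(33 - 34\right) + 7960\right) - \frac{1}{2} = \left(2 \left(-34\right) \left(-1\right) + 7960\right) - \frac{1}{2} = \left(68 + 7960\right) - \frac{1}{2} = 8028 - \frac{1}{2} = \frac{16055}{2}$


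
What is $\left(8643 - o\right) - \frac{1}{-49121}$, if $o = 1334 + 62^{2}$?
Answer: $\frac{170204266}{49121} \approx 3465.0$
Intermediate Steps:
$o = 5178$ ($o = 1334 + 3844 = 5178$)
$\left(8643 - o\right) - \frac{1}{-49121} = \left(8643 - 5178\right) - \frac{1}{-49121} = \left(8643 - 5178\right) - - \frac{1}{49121} = 3465 + \frac{1}{49121} = \frac{170204266}{49121}$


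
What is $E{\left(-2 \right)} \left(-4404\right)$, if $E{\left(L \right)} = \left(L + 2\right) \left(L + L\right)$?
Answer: $0$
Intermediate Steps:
$E{\left(L \right)} = 2 L \left(2 + L\right)$ ($E{\left(L \right)} = \left(2 + L\right) 2 L = 2 L \left(2 + L\right)$)
$E{\left(-2 \right)} \left(-4404\right) = 2 \left(-2\right) \left(2 - 2\right) \left(-4404\right) = 2 \left(-2\right) 0 \left(-4404\right) = 0 \left(-4404\right) = 0$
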